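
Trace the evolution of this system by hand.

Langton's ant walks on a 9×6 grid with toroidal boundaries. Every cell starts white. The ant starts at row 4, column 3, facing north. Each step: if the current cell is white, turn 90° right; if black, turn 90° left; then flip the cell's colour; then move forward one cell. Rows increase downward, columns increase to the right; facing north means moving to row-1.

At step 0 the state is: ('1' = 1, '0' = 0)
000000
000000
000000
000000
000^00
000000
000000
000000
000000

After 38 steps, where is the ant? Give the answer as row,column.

7,2

[0] 000000
000000
000000
000000
000^00
000000
000000
000000
000000
[1] 000000
000000
000000
000000
0001>0
000000
000000
000000
000000
[2] 000000
000000
000000
000000
000110
0000v0
000000
000000
000000
[3] 000000
000000
000000
000000
000110
000<10
000000
000000
000000
[4] 000000
000000
000000
000000
000^10
000110
000000
000000
000000
[5] 000000
000000
000000
000000
00<010
000110
000000
000000
000000
[6] 000000
000000
000000
00^000
001010
000110
000000
000000
000000
[7] 000000
000000
000000
001>00
001010
000110
000000
000000
000000
[8] 000000
000000
000000
001100
001v10
000110
000000
000000
000000
[9] 000000
000000
000000
001100
00<110
000110
000000
000000
000000
[10] 000000
000000
000000
001100
000110
00v110
000000
000000
000000
[11] 000000
000000
000000
001100
000110
0<1110
000000
000000
000000
[12] 000000
000000
000000
001100
0^0110
011110
000000
000000
000000
[13] 000000
000000
000000
001100
01>110
011110
000000
000000
000000
[14] 000000
000000
000000
001100
011110
01v110
000000
000000
000000
[15] 000000
000000
000000
001100
011110
010>10
000000
000000
000000
[16] 000000
000000
000000
001100
011^10
010010
000000
000000
000000
[17] 000000
000000
000000
001100
01<010
010010
000000
000000
000000
[18] 000000
000000
000000
001100
010010
01v010
000000
000000
000000
[19] 000000
000000
000000
001100
010010
0<1010
000000
000000
000000
[20] 000000
000000
000000
001100
010010
001010
0v0000
000000
000000
[21] 000000
000000
000000
001100
010010
001010
<10000
000000
000000
[22] 000000
000000
000000
001100
010010
^01010
110000
000000
000000
[23] 000000
000000
000000
001100
010010
1>1010
110000
000000
000000
[24] 000000
000000
000000
001100
010010
111010
1v0000
000000
000000
[25] 000000
000000
000000
001100
010010
111010
10>000
000000
000000
[26] 000000
000000
000000
001100
010010
111010
101000
00v000
000000
[27] 000000
000000
000000
001100
010010
111010
101000
0<1000
000000
[28] 000000
000000
000000
001100
010010
111010
1^1000
011000
000000
[29] 000000
000000
000000
001100
010010
111010
11>000
011000
000000
[30] 000000
000000
000000
001100
010010
11^010
110000
011000
000000
[31] 000000
000000
000000
001100
010010
1<0010
110000
011000
000000
[32] 000000
000000
000000
001100
010010
100010
1v0000
011000
000000
[33] 000000
000000
000000
001100
010010
100010
10>000
011000
000000
[34] 000000
000000
000000
001100
010010
100010
101000
01v000
000000
[35] 000000
000000
000000
001100
010010
100010
101000
010>00
000000
[36] 000000
000000
000000
001100
010010
100010
101000
010100
000v00
[37] 000000
000000
000000
001100
010010
100010
101000
010100
00<100
[38] 000000
000000
000000
001100
010010
100010
101000
01^100
001100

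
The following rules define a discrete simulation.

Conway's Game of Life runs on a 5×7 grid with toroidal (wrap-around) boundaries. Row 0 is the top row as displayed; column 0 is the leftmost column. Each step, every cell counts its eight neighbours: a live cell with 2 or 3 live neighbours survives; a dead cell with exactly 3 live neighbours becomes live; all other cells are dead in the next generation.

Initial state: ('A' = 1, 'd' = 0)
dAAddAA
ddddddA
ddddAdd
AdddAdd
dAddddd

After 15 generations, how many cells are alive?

3

step 0: dAAddAA
ddddddA
ddddAdd
AdddAdd
dAddddd
step 1: dAAddAA
AdddddA
dddddAd
ddddddd
dAAddAA
step 2: ddAdddd
AAddddd
ddddddA
dddddAA
dAAddAA
step 3: ddAdddA
AAddddd
dddddAA
ddddddd
AAAddAA
step 4: ddAddAd
AAdddAd
AdddddA
dAddddd
AAAddAA
step 5: ddAdAAd
AAdddAd
ddddddA
ddAddAd
AdAddAA
step 6: ddAAAdd
AAddAAd
AAdddAA
AAdddAd
ddAdddd
step 7: ddAdAAd
ddddddd
ddAdddd
ddAddAd
ddAdAdd
step 8: ddddAAd
dddAddd
ddddddd
dAAdddd
dAAdAdd
step 9: ddAdAAd
ddddAdd
ddAdddd
dAAAddd
dAAdAAd
step 10: dAAdddd
ddddAAd
dAAdddd
ddddAdd
dddddAd
step 11: ddddAAd
dddAddd
dddAAAd
ddddddd
ddddddd
step 12: ddddAdd
dddAddd
dddAAdd
ddddAdd
ddddddd
step 13: ddddddd
dddAddd
dddAAdd
dddAAdd
ddddddd
step 14: ddddddd
dddAAdd
ddAdddd
dddAAdd
ddddddd
step 15: ddddddd
dddAddd
ddAdddd
dddAddd
ddddddd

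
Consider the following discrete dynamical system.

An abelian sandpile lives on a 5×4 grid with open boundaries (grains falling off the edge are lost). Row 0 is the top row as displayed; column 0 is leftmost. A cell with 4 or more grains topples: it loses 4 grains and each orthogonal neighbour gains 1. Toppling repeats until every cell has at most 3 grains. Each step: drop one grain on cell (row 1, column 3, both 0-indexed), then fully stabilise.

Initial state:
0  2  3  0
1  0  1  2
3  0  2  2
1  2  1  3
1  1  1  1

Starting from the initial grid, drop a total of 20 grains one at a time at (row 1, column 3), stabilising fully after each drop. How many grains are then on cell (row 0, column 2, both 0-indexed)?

2

0) 0  2  3  0
1  0  1  2
3  0  2  2
1  2  1  3
1  1  1  1
1) 0  2  3  0
1  0  1  3
3  0  2  2
1  2  1  3
1  1  1  1
2) 0  2  3  1
1  0  2  0
3  0  2  3
1  2  1  3
1  1  1  1
3) 0  2  3  1
1  0  2  1
3  0  2  3
1  2  1  3
1  1  1  1
4) 0  2  3  1
1  0  2  2
3  0  2  3
1  2  1  3
1  1  1  1
5) 0  2  3  1
1  0  2  3
3  0  2  3
1  2  1  3
1  1  1  1
6) 0  2  3  2
1  0  3  1
3  0  3  1
1  2  2  0
1  1  1  2
7) 0  2  3  2
1  0  3  2
3  0  3  1
1  2  2  0
1  1  1  2
8) 0  2  3  2
1  0  3  3
3  0  3  1
1  2  2  0
1  1  1  2
9) 0  3  1  0
1  1  2  2
3  1  0  3
1  2  3  0
1  1  1  2
10) 0  3  1  0
1  1  2  3
3  1  0  3
1  2  3  0
1  1  1  2
11) 0  3  1  1
1  1  3  1
3  1  1  0
1  2  3  1
1  1  1  2
12) 0  3  1  1
1  1  3  2
3  1  1  0
1  2  3  1
1  1  1  2
13) 0  3  1  1
1  1  3  3
3  1  1  0
1  2  3  1
1  1  1  2
14) 0  3  2  2
1  2  0  1
3  1  2  1
1  2  3  1
1  1  1  2
15) 0  3  2  2
1  2  0  2
3  1  2  1
1  2  3  1
1  1  1  2
16) 0  3  2  2
1  2  0  3
3  1  2  1
1  2  3  1
1  1  1  2
17) 0  3  2  3
1  2  1  0
3  1  2  2
1  2  3  1
1  1  1  2
18) 0  3  2  3
1  2  1  1
3  1  2  2
1  2  3  1
1  1  1  2
19) 0  3  2  3
1  2  1  2
3  1  2  2
1  2  3  1
1  1  1  2
20) 0  3  2  3
1  2  1  3
3  1  2  2
1  2  3  1
1  1  1  2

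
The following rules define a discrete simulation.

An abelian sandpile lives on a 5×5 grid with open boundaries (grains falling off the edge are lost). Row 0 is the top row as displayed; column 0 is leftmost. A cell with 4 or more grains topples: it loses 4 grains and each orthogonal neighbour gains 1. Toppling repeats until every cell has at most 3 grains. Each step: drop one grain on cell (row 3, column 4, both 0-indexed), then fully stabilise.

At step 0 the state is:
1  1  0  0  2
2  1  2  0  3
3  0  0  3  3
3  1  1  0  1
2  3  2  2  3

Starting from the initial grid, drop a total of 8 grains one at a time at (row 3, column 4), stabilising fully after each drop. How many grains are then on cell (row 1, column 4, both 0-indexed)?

0

gen 0: 1  1  0  0  2
2  1  2  0  3
3  0  0  3  3
3  1  1  0  1
2  3  2  2  3
gen 1: 1  1  0  0  2
2  1  2  0  3
3  0  0  3  3
3  1  1  0  2
2  3  2  2  3
gen 2: 1  1  0  0  2
2  1  2  0  3
3  0  0  3  3
3  1  1  0  3
2  3  2  2  3
gen 3: 1  1  0  0  3
2  1  2  2  0
3  0  1  0  2
3  1  1  2  2
2  3  2  3  0
gen 4: 1  1  0  0  3
2  1  2  2  0
3  0  1  0  2
3  1  1  2  3
2  3  2  3  0
gen 5: 1  1  0  0  3
2  1  2  2  0
3  0  1  0  3
3  1  1  3  0
2  3  2  3  1
gen 6: 1  1  0  0  3
2  1  2  2  0
3  0  1  0  3
3  1  1  3  1
2  3  2  3  1
gen 7: 1  1  0  0  3
2  1  2  2  0
3  0  1  0  3
3  1  1  3  2
2  3  2  3  1
gen 8: 1  1  0  0  3
2  1  2  2  0
3  0  1  0  3
3  1  1  3  3
2  3  2  3  1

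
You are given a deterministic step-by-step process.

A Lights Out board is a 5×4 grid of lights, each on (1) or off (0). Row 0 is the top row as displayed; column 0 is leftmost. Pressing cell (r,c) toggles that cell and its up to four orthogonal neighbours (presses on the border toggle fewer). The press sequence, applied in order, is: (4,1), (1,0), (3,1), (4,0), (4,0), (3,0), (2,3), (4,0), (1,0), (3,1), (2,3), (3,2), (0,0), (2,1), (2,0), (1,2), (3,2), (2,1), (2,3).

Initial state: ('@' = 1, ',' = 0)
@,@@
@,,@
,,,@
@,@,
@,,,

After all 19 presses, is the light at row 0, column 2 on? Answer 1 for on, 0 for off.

0) @,@@
@,,@
,,,@
@,@,
@,,,
1) @,@@
@,,@
,,,@
@@@,
,@@,
2) ,,@@
,@,@
@,,@
@@@,
,@@,
3) ,,@@
,@,@
@@,@
,,,,
,,@,
4) ,,@@
,@,@
@@,@
@,,,
@@@,
5) ,,@@
,@,@
@@,@
,,,,
,,@,
6) ,,@@
,@,@
,@,@
@@,,
@,@,
7) ,,@@
,@,,
,@@,
@@,@
@,@,
8) ,,@@
,@,,
,@@,
,@,@
,@@,
9) @,@@
@,,,
@@@,
,@,@
,@@,
10) @,@@
@,,,
@,@,
@,@@
,,@,
11) @,@@
@,,@
@,,@
@,@,
,,@,
12) @,@@
@,,@
@,@@
@@,@
,,,,
13) ,@@@
,,,@
@,@@
@@,@
,,,,
14) ,@@@
,@,@
,@,@
@,,@
,,,,
15) ,@@@
@@,@
@,,@
,,,@
,,,,
16) ,@,@
@,@,
@,@@
,,,@
,,,,
17) ,@,@
@,@,
@,,@
,@@,
,,@,
18) ,@,@
@@@,
,@@@
,,@,
,,@,
19) ,@,@
@@@@
,@,,
,,@@
,,@,

0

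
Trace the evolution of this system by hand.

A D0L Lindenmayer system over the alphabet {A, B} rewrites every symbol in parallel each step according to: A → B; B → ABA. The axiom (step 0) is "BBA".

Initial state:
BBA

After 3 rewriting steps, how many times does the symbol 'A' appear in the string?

14

t=0: BBA
t=1: ABAABAB
t=2: BABABBABABABA
t=3: ABABABABABAABABABABABABABAB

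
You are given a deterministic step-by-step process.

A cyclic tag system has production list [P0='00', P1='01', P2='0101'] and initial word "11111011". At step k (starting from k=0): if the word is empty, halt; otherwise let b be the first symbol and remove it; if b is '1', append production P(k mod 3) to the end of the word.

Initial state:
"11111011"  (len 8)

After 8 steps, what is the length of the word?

t=0: "11111011"  (len 8)
t=1: "111101100"  (len 9)
t=2: "1110110001"  (len 10)
t=3: "1101100010101"  (len 13)
t=4: "10110001010100"  (len 14)
t=5: "011000101010001"  (len 15)
t=6: "11000101010001"  (len 14)
t=7: "100010101000100"  (len 15)
t=8: "0001010100010001"  (len 16)

16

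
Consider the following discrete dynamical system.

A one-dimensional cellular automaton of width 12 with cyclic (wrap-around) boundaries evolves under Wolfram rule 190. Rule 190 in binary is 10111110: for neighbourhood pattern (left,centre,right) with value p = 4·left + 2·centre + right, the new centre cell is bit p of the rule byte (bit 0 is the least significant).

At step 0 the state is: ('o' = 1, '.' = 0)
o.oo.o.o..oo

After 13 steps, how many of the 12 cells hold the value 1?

[0] o.oo.o.o..oo
[1] .oo.oooooooo
[2] oo.oooooooo.
[3] o.oooooooo.o
[4] .oooooooo.oo
[5] oooooooo.oo.
[6] ooooooo.oo.o
[7] oooooo.oo.oo
[8] ooooo.oo.ooo
[9] oooo.oo.oooo
[10] ooo.oo.ooooo
[11] oo.oo.oooooo
[12] o.oo.ooooooo
[13] .oo.oooooooo

10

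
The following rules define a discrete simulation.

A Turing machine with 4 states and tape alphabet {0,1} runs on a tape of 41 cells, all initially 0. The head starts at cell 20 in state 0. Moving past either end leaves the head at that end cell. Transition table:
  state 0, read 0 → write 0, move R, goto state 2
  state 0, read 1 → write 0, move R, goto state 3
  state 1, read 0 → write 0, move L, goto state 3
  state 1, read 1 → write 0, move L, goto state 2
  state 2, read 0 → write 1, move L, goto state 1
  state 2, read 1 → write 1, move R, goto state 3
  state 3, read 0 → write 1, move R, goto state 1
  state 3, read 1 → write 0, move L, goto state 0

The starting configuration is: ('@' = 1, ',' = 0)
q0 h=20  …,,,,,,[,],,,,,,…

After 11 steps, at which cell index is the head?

gen 0: q0 h=20  …,,,,,,[,],,,,,,…
gen 1: q2 h=21  …,,,,,,[,],,,,,,…
gen 2: q1 h=20  …,,,,,,[,]@,,,,,…
gen 3: q3 h=19  …,,,,,,[,],@,,,,…
gen 4: q1 h=20  …,,,,,@[,]@,,,,,…
gen 5: q3 h=19  …,,,,,,[@],@,,,,…
gen 6: q0 h=18  …,,,,,,[,],,@,,,…
gen 7: q2 h=19  …,,,,,,[,],@,,,,…
gen 8: q1 h=18  …,,,,,,[,]@,@,,,…
gen 9: q3 h=17  …,,,,,,[,],@,@,,…
gen 10: q1 h=18  …,,,,,@[,]@,@,,,…
gen 11: q3 h=17  …,,,,,,[@],@,@,,…

17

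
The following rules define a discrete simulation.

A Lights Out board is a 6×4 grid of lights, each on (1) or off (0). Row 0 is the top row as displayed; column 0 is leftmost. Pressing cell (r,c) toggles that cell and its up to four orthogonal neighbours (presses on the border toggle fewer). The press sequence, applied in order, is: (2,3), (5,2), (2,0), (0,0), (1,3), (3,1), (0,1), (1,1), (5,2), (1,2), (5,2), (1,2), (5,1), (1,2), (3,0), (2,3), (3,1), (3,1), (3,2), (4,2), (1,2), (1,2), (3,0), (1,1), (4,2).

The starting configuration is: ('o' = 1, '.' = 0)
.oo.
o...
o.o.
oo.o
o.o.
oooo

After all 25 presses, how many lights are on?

[0] .oo.
o...
o.o.
oo.o
o.o.
oooo
[1] .oo.
o..o
o..o
oo..
o.o.
oooo
[2] .oo.
o..o
o..o
oo..
o...
o...
[3] .oo.
...o
.o.o
.o..
o...
o...
[4] o.o.
o..o
.o.o
.o..
o...
o...
[5] o.oo
o.o.
.o..
.o..
o...
o...
[6] o.oo
o.o.
....
o.o.
oo..
o...
[7] .o.o
ooo.
....
o.o.
oo..
o...
[8] ...o
....
.o..
o.o.
oo..
o...
[9] ...o
....
.o..
o.o.
ooo.
oooo
[10] ..oo
.ooo
.oo.
o.o.
ooo.
oooo
[11] ..oo
.ooo
.oo.
o.o.
oo..
o...
[12] ...o
....
.o..
o.o.
oo..
o...
[13] ...o
....
.o..
o.o.
o...
.oo.
[14] ..oo
.ooo
.oo.
o.o.
o...
.oo.
[15] ..oo
.ooo
ooo.
.oo.
....
.oo.
[16] ..oo
.oo.
oo.o
.ooo
....
.oo.
[17] ..oo
.oo.
o..o
o..o
.o..
.oo.
[18] ..oo
.oo.
oo.o
.ooo
....
.oo.
[19] ..oo
.oo.
oooo
....
..o.
.oo.
[20] ..oo
.oo.
oooo
..o.
.o.o
.o..
[21] ...o
...o
oo.o
..o.
.o.o
.o..
[22] ..oo
.oo.
oooo
..o.
.o.o
.o..
[23] ..oo
.oo.
.ooo
ooo.
oo.o
.o..
[24] .ooo
o...
..oo
ooo.
oo.o
.o..
[25] .ooo
o...
..oo
oo..
o.o.
.oo.

12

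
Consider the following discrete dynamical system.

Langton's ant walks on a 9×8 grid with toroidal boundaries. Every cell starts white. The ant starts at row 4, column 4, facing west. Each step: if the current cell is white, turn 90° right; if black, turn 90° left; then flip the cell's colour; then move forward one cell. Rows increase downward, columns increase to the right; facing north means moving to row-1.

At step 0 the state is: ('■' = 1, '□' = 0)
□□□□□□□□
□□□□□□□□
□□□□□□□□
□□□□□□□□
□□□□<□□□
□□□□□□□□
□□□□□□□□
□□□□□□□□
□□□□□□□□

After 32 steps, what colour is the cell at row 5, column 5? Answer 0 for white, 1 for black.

[0] □□□□□□□□
□□□□□□□□
□□□□□□□□
□□□□□□□□
□□□□<□□□
□□□□□□□□
□□□□□□□□
□□□□□□□□
□□□□□□□□
[1] □□□□□□□□
□□□□□□□□
□□□□□□□□
□□□□^□□□
□□□□■□□□
□□□□□□□□
□□□□□□□□
□□□□□□□□
□□□□□□□□
[2] □□□□□□□□
□□□□□□□□
□□□□□□□□
□□□□■>□□
□□□□■□□□
□□□□□□□□
□□□□□□□□
□□□□□□□□
□□□□□□□□
[3] □□□□□□□□
□□□□□□□□
□□□□□□□□
□□□□■■□□
□□□□■v□□
□□□□□□□□
□□□□□□□□
□□□□□□□□
□□□□□□□□
[4] □□□□□□□□
□□□□□□□□
□□□□□□□□
□□□□■■□□
□□□□<■□□
□□□□□□□□
□□□□□□□□
□□□□□□□□
□□□□□□□□
[5] □□□□□□□□
□□□□□□□□
□□□□□□□□
□□□□■■□□
□□□□□■□□
□□□□v□□□
□□□□□□□□
□□□□□□□□
□□□□□□□□
[6] □□□□□□□□
□□□□□□□□
□□□□□□□□
□□□□■■□□
□□□□□■□□
□□□<■□□□
□□□□□□□□
□□□□□□□□
□□□□□□□□
[7] □□□□□□□□
□□□□□□□□
□□□□□□□□
□□□□■■□□
□□□^□■□□
□□□■■□□□
□□□□□□□□
□□□□□□□□
□□□□□□□□
[8] □□□□□□□□
□□□□□□□□
□□□□□□□□
□□□□■■□□
□□□■>■□□
□□□■■□□□
□□□□□□□□
□□□□□□□□
□□□□□□□□
[9] □□□□□□□□
□□□□□□□□
□□□□□□□□
□□□□■■□□
□□□■■■□□
□□□■v□□□
□□□□□□□□
□□□□□□□□
□□□□□□□□
[10] □□□□□□□□
□□□□□□□□
□□□□□□□□
□□□□■■□□
□□□■■■□□
□□□■□>□□
□□□□□□□□
□□□□□□□□
□□□□□□□□
[11] □□□□□□□□
□□□□□□□□
□□□□□□□□
□□□□■■□□
□□□■■■□□
□□□■□■□□
□□□□□v□□
□□□□□□□□
□□□□□□□□
[12] □□□□□□□□
□□□□□□□□
□□□□□□□□
□□□□■■□□
□□□■■■□□
□□□■□■□□
□□□□<■□□
□□□□□□□□
□□□□□□□□
[13] □□□□□□□□
□□□□□□□□
□□□□□□□□
□□□□■■□□
□□□■■■□□
□□□■^■□□
□□□□■■□□
□□□□□□□□
□□□□□□□□
[14] □□□□□□□□
□□□□□□□□
□□□□□□□□
□□□□■■□□
□□□■■■□□
□□□■■>□□
□□□□■■□□
□□□□□□□□
□□□□□□□□
[15] □□□□□□□□
□□□□□□□□
□□□□□□□□
□□□□■■□□
□□□■■^□□
□□□■■□□□
□□□□■■□□
□□□□□□□□
□□□□□□□□
[16] □□□□□□□□
□□□□□□□□
□□□□□□□□
□□□□■■□□
□□□■<□□□
□□□■■□□□
□□□□■■□□
□□□□□□□□
□□□□□□□□
[17] □□□□□□□□
□□□□□□□□
□□□□□□□□
□□□□■■□□
□□□■□□□□
□□□■v□□□
□□□□■■□□
□□□□□□□□
□□□□□□□□
[18] □□□□□□□□
□□□□□□□□
□□□□□□□□
□□□□■■□□
□□□■□□□□
□□□■□>□□
□□□□■■□□
□□□□□□□□
□□□□□□□□
[19] □□□□□□□□
□□□□□□□□
□□□□□□□□
□□□□■■□□
□□□■□□□□
□□□■□■□□
□□□□■v□□
□□□□□□□□
□□□□□□□□
[20] □□□□□□□□
□□□□□□□□
□□□□□□□□
□□□□■■□□
□□□■□□□□
□□□■□■□□
□□□□■□>□
□□□□□□□□
□□□□□□□□
[21] □□□□□□□□
□□□□□□□□
□□□□□□□□
□□□□■■□□
□□□■□□□□
□□□■□■□□
□□□□■□■□
□□□□□□v□
□□□□□□□□
[22] □□□□□□□□
□□□□□□□□
□□□□□□□□
□□□□■■□□
□□□■□□□□
□□□■□■□□
□□□□■□■□
□□□□□<■□
□□□□□□□□
[23] □□□□□□□□
□□□□□□□□
□□□□□□□□
□□□□■■□□
□□□■□□□□
□□□■□■□□
□□□□■^■□
□□□□□■■□
□□□□□□□□
[24] □□□□□□□□
□□□□□□□□
□□□□□□□□
□□□□■■□□
□□□■□□□□
□□□■□■□□
□□□□■■>□
□□□□□■■□
□□□□□□□□
[25] □□□□□□□□
□□□□□□□□
□□□□□□□□
□□□□■■□□
□□□■□□□□
□□□■□■^□
□□□□■■□□
□□□□□■■□
□□□□□□□□
[26] □□□□□□□□
□□□□□□□□
□□□□□□□□
□□□□■■□□
□□□■□□□□
□□□■□■■>
□□□□■■□□
□□□□□■■□
□□□□□□□□
[27] □□□□□□□□
□□□□□□□□
□□□□□□□□
□□□□■■□□
□□□■□□□□
□□□■□■■■
□□□□■■□v
□□□□□■■□
□□□□□□□□
[28] □□□□□□□□
□□□□□□□□
□□□□□□□□
□□□□■■□□
□□□■□□□□
□□□■□■■■
□□□□■■<■
□□□□□■■□
□□□□□□□□
[29] □□□□□□□□
□□□□□□□□
□□□□□□□□
□□□□■■□□
□□□■□□□□
□□□■□■^■
□□□□■■■■
□□□□□■■□
□□□□□□□□
[30] □□□□□□□□
□□□□□□□□
□□□□□□□□
□□□□■■□□
□□□■□□□□
□□□■□<□■
□□□□■■■■
□□□□□■■□
□□□□□□□□
[31] □□□□□□□□
□□□□□□□□
□□□□□□□□
□□□□■■□□
□□□■□□□□
□□□■□□□■
□□□□■v■■
□□□□□■■□
□□□□□□□□
[32] □□□□□□□□
□□□□□□□□
□□□□□□□□
□□□□■■□□
□□□■□□□□
□□□■□□□■
□□□□■□>■
□□□□□■■□
□□□□□□□□

0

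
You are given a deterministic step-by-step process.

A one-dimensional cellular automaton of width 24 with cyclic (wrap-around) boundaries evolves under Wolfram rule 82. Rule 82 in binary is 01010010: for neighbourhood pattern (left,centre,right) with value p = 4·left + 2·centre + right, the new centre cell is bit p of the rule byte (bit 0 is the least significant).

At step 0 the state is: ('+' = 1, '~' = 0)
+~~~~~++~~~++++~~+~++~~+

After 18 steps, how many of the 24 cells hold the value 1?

t=0: +~~~~~++~~~++++~~+~++~~+
t=1: ++~~~+~++~+~~~+++~~~+++~
t=2: ~++~+~~~+~~+~+~~++~+~~+~
t=3: +~+~~+~+~++~~~++~+~~++~+
t=4: +~~++~~~~~++~+~+~~++~+~~
t=5: ~++~++~~~+~+~~~~++~+~~++
t=6: ~~+~~++~+~~~+~~+~+~~++~+
t=7: ++~++~+~~+~+~++~~~++~+~~
t=8: ~+~~+~~++~~~~~++~+~+~~++
t=9: ~~++~++~++~~~+~+~~~~++~+
t=10: ++~+~~+~~++~+~~~+~~+~+~~
t=11: ~+~~++~++~+~~+~+~++~~~++
t=12: ~~++~+~~+~~++~~~~~++~+~+
t=13: ++~+~~++~++~++~~~+~+~~~~
t=14: ~+~~++~+~~+~~++~+~~~+~~+
t=15: ~~++~+~~++~++~+~~+~+~++~
t=16: ~+~+~~++~+~~+~~++~~~~~++
t=17: ~~~~++~+~~++~++~++~~~+~+
t=18: +~~+~+~~++~+~~+~~++~+~~~

10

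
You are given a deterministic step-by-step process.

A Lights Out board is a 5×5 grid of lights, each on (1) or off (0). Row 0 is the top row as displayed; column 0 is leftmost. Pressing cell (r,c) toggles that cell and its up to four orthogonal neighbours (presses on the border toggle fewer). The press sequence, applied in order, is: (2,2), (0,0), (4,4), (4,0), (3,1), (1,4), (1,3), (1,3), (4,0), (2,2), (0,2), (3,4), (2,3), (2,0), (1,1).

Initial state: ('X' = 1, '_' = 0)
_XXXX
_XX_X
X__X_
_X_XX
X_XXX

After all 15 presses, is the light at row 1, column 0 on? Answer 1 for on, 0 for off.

1

gen 0: _XXXX
_XX_X
X__X_
_X_XX
X_XXX
gen 1: _XXXX
_X__X
XXX__
_XXXX
X_XXX
gen 2: X_XXX
XX__X
XXX__
_XXXX
X_XXX
gen 3: X_XXX
XX__X
XXX__
_XXX_
X_X__
gen 4: X_XXX
XX__X
XXX__
XXXX_
_XX__
gen 5: X_XXX
XX__X
X_X__
___X_
__X__
gen 6: X_XX_
XX_X_
X_X_X
___X_
__X__
gen 7: X_X__
XXX_X
X_XXX
___X_
__X__
gen 8: X_XX_
XX_X_
X_X_X
___X_
__X__
gen 9: X_XX_
XX_X_
X_X_X
X__X_
XXX__
gen 10: X_XX_
XXXX_
XX_XX
X_XX_
XXX__
gen 11: XX___
XX_X_
XX_XX
X_XX_
XXX__
gen 12: XX___
XX_X_
XX_X_
X_X_X
XXX_X
gen 13: XX___
XX___
XXX_X
X_XXX
XXX_X
gen 14: XX___
_X___
__X_X
__XXX
XXX_X
gen 15: X____
X_X__
_XX_X
__XXX
XXX_X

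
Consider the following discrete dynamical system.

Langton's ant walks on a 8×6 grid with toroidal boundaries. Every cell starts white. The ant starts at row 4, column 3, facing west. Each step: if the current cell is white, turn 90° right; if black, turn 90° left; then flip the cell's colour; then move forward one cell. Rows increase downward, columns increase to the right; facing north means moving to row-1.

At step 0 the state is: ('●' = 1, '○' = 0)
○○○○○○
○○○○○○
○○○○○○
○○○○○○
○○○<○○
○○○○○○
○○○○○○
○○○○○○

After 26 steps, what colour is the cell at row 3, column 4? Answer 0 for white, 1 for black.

1

k=0  ○○○○○○
○○○○○○
○○○○○○
○○○○○○
○○○<○○
○○○○○○
○○○○○○
○○○○○○
k=1  ○○○○○○
○○○○○○
○○○○○○
○○○^○○
○○○●○○
○○○○○○
○○○○○○
○○○○○○
k=2  ○○○○○○
○○○○○○
○○○○○○
○○○●>○
○○○●○○
○○○○○○
○○○○○○
○○○○○○
k=3  ○○○○○○
○○○○○○
○○○○○○
○○○●●○
○○○●v○
○○○○○○
○○○○○○
○○○○○○
k=4  ○○○○○○
○○○○○○
○○○○○○
○○○●●○
○○○<●○
○○○○○○
○○○○○○
○○○○○○
k=5  ○○○○○○
○○○○○○
○○○○○○
○○○●●○
○○○○●○
○○○v○○
○○○○○○
○○○○○○
k=6  ○○○○○○
○○○○○○
○○○○○○
○○○●●○
○○○○●○
○○<●○○
○○○○○○
○○○○○○
k=7  ○○○○○○
○○○○○○
○○○○○○
○○○●●○
○○^○●○
○○●●○○
○○○○○○
○○○○○○
k=8  ○○○○○○
○○○○○○
○○○○○○
○○○●●○
○○●>●○
○○●●○○
○○○○○○
○○○○○○
k=9  ○○○○○○
○○○○○○
○○○○○○
○○○●●○
○○●●●○
○○●v○○
○○○○○○
○○○○○○
k=10  ○○○○○○
○○○○○○
○○○○○○
○○○●●○
○○●●●○
○○●○>○
○○○○○○
○○○○○○
k=11  ○○○○○○
○○○○○○
○○○○○○
○○○●●○
○○●●●○
○○●○●○
○○○○v○
○○○○○○
k=12  ○○○○○○
○○○○○○
○○○○○○
○○○●●○
○○●●●○
○○●○●○
○○○<●○
○○○○○○
k=13  ○○○○○○
○○○○○○
○○○○○○
○○○●●○
○○●●●○
○○●^●○
○○○●●○
○○○○○○
k=14  ○○○○○○
○○○○○○
○○○○○○
○○○●●○
○○●●●○
○○●●>○
○○○●●○
○○○○○○
k=15  ○○○○○○
○○○○○○
○○○○○○
○○○●●○
○○●●^○
○○●●○○
○○○●●○
○○○○○○
k=16  ○○○○○○
○○○○○○
○○○○○○
○○○●●○
○○●<○○
○○●●○○
○○○●●○
○○○○○○
k=17  ○○○○○○
○○○○○○
○○○○○○
○○○●●○
○○●○○○
○○●v○○
○○○●●○
○○○○○○
k=18  ○○○○○○
○○○○○○
○○○○○○
○○○●●○
○○●○○○
○○●○>○
○○○●●○
○○○○○○
k=19  ○○○○○○
○○○○○○
○○○○○○
○○○●●○
○○●○○○
○○●○●○
○○○●v○
○○○○○○
k=20  ○○○○○○
○○○○○○
○○○○○○
○○○●●○
○○●○○○
○○●○●○
○○○●○>
○○○○○○
k=21  ○○○○○○
○○○○○○
○○○○○○
○○○●●○
○○●○○○
○○●○●○
○○○●○●
○○○○○v
k=22  ○○○○○○
○○○○○○
○○○○○○
○○○●●○
○○●○○○
○○●○●○
○○○●○●
○○○○<●
k=23  ○○○○○○
○○○○○○
○○○○○○
○○○●●○
○○●○○○
○○●○●○
○○○●^●
○○○○●●
k=24  ○○○○○○
○○○○○○
○○○○○○
○○○●●○
○○●○○○
○○●○●○
○○○●●>
○○○○●●
k=25  ○○○○○○
○○○○○○
○○○○○○
○○○●●○
○○●○○○
○○●○●^
○○○●●○
○○○○●●
k=26  ○○○○○○
○○○○○○
○○○○○○
○○○●●○
○○●○○○
>○●○●●
○○○●●○
○○○○●●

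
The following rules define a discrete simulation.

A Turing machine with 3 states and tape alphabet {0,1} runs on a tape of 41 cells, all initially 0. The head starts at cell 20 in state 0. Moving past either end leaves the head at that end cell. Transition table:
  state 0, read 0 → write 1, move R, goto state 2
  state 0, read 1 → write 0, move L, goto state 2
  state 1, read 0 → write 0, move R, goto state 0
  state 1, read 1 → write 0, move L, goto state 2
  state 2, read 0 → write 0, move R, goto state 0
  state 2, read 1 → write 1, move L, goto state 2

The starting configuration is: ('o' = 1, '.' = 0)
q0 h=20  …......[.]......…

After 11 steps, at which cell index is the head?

[0] q0 h=20  …......[.]......…
[1] q2 h=21  ….....o[.]......…
[2] q0 h=22  …....o.[.]......…
[3] q2 h=23  …...o.o[.]......…
[4] q0 h=24  …..o.o.[.]......…
[5] q2 h=25  ….o.o.o[.]......…
[6] q0 h=26  …o.o.o.[.]......…
[7] q2 h=27  ….o.o.o[.]......…
[8] q0 h=28  …o.o.o.[.]......…
[9] q2 h=29  ….o.o.o[.]......…
[10] q0 h=30  …o.o.o.[.]......…
[11] q2 h=31  ….o.o.o[.]......…

31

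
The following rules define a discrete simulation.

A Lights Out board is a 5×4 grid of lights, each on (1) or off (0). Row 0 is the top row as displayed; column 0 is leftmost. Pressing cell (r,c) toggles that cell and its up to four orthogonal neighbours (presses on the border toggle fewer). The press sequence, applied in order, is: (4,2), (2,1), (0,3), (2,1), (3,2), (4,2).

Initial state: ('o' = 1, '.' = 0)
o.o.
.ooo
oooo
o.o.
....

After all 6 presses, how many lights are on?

gen 0: o.o.
.ooo
oooo
o.o.
....
gen 1: o.o.
.ooo
oooo
o...
.ooo
gen 2: o.o.
..oo
...o
oo..
.ooo
gen 3: o..o
..o.
...o
oo..
.ooo
gen 4: o..o
.oo.
oooo
o...
.ooo
gen 5: o..o
.oo.
oo.o
oooo
.o.o
gen 6: o..o
.oo.
oo.o
oo.o
..o.

11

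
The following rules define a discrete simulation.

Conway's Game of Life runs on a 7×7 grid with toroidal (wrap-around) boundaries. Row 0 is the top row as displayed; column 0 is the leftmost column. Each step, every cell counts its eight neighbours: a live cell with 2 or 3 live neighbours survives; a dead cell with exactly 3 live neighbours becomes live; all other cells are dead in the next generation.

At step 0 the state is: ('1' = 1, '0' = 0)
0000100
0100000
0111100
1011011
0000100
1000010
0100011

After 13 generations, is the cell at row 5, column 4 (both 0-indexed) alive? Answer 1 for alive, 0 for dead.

k=0  0000100
0100000
0111100
1011011
0000100
1000010
0100011
k=1  1000010
0100100
0000111
1000011
1101100
1000110
1000111
k=2  1100000
1000100
0000100
0101000
0101000
0000000
1100000
k=3  0000001
1100000
0001100
0001100
0000000
1110000
1100000
k=4  0000001
1000000
0011100
0001100
0111000
1010000
0010001
k=5  1000001
0001000
0010100
0100000
0100100
1000000
1100001
k=6  0100001
0001000
0011000
0111000
1100000
0000001
0100000
k=7  1010000
0001000
0100100
1001000
1100000
0100000
0000000
k=8  0000000
0111000
0011100
1010000
1110000
1100000
0100000
k=9  0100000
0100100
0000100
1000000
0010001
0000000
1100000
k=10  0110000
0000000
0000000
0000000
0000000
1100000
1100000
k=11  1110000
0000000
0000000
0000000
0000000
1100000
0000000
k=12  0100000
0100000
0000000
0000000
0000000
0000000
0010000
k=13  0110000
0000000
0000000
0000000
0000000
0000000
0000000

0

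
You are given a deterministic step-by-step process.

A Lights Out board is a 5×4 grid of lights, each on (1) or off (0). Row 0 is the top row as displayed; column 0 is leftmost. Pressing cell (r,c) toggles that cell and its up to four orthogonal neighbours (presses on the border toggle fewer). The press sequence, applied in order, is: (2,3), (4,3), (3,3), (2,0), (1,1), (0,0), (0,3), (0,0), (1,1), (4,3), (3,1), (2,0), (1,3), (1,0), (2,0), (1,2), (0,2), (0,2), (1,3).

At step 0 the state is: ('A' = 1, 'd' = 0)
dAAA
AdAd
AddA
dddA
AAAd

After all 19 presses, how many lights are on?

12

k=0  dAAA
AdAd
AddA
dddA
AAAd
k=1  dAAA
AdAA
AdAd
dddd
AAAd
k=2  dAAA
AdAA
AdAd
dddA
AAdA
k=3  dAAA
AdAA
AdAA
ddAd
AAdd
k=4  dAAA
ddAA
dAAA
AdAd
AAdd
k=5  ddAA
AAdA
ddAA
AdAd
AAdd
k=6  AAAA
dAdA
ddAA
AdAd
AAdd
k=7  AAdd
dAdd
ddAA
AdAd
AAdd
k=8  dddd
AAdd
ddAA
AdAd
AAdd
k=9  dAdd
ddAd
dAAA
AdAd
AAdd
k=10  dAdd
ddAd
dAAA
AdAA
AAAA
k=11  dAdd
ddAd
ddAA
dAdA
AdAA
k=12  dAdd
AdAd
AAAA
AAdA
AdAA
k=13  dAdA
AddA
AAAd
AAdA
AdAA
k=14  AAdA
dAdA
dAAd
AAdA
AdAA
k=15  AAdA
AAdA
AdAd
dAdA
AdAA
k=16  AAAA
AdAd
Addd
dAdA
AdAA
k=17  Addd
Addd
Addd
dAdA
AdAA
k=18  AAAA
AdAd
Addd
dAdA
AdAA
k=19  AAAd
AddA
AddA
dAdA
AdAA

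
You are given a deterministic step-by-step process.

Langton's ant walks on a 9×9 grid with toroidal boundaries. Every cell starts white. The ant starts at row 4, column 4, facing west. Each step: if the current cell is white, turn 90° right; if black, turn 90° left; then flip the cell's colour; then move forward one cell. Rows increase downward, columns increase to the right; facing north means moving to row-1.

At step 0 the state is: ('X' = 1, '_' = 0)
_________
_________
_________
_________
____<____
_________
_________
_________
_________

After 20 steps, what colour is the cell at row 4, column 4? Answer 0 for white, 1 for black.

k=0  _________
_________
_________
_________
____<____
_________
_________
_________
_________
k=1  _________
_________
_________
____^____
____X____
_________
_________
_________
_________
k=2  _________
_________
_________
____X>___
____X____
_________
_________
_________
_________
k=3  _________
_________
_________
____XX___
____Xv___
_________
_________
_________
_________
k=4  _________
_________
_________
____XX___
____<X___
_________
_________
_________
_________
k=5  _________
_________
_________
____XX___
_____X___
____v____
_________
_________
_________
k=6  _________
_________
_________
____XX___
_____X___
___<X____
_________
_________
_________
k=7  _________
_________
_________
____XX___
___^_X___
___XX____
_________
_________
_________
k=8  _________
_________
_________
____XX___
___X>X___
___XX____
_________
_________
_________
k=9  _________
_________
_________
____XX___
___XXX___
___Xv____
_________
_________
_________
k=10  _________
_________
_________
____XX___
___XXX___
___X_>___
_________
_________
_________
k=11  _________
_________
_________
____XX___
___XXX___
___X_X___
_____v___
_________
_________
k=12  _________
_________
_________
____XX___
___XXX___
___X_X___
____<X___
_________
_________
k=13  _________
_________
_________
____XX___
___XXX___
___X^X___
____XX___
_________
_________
k=14  _________
_________
_________
____XX___
___XXX___
___XX>___
____XX___
_________
_________
k=15  _________
_________
_________
____XX___
___XX^___
___XX____
____XX___
_________
_________
k=16  _________
_________
_________
____XX___
___X<____
___XX____
____XX___
_________
_________
k=17  _________
_________
_________
____XX___
___X_____
___Xv____
____XX___
_________
_________
k=18  _________
_________
_________
____XX___
___X_____
___X_>___
____XX___
_________
_________
k=19  _________
_________
_________
____XX___
___X_____
___X_X___
____Xv___
_________
_________
k=20  _________
_________
_________
____XX___
___X_____
___X_X___
____X_>__
_________
_________

0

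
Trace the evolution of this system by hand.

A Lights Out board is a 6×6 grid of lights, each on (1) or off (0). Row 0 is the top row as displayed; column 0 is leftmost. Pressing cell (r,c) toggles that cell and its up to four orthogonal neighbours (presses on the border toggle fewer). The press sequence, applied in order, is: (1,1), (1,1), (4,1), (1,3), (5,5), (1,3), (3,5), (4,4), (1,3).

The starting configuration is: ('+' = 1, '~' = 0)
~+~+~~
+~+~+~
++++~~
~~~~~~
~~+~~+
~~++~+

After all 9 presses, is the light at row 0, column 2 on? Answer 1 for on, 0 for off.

0

0) ~+~+~~
+~+~+~
++++~~
~~~~~~
~~+~~+
~~++~+
1) ~~~+~~
~+~~+~
+~++~~
~~~~~~
~~+~~+
~~++~+
2) ~+~+~~
+~+~+~
++++~~
~~~~~~
~~+~~+
~~++~+
3) ~+~+~~
+~+~+~
++++~~
~+~~~~
++~~~+
~+++~+
4) ~+~~~~
+~~+~~
+++~~~
~+~~~~
++~~~+
~+++~+
5) ~+~~~~
+~~+~~
+++~~~
~+~~~~
++~~~~
~++++~
6) ~+~+~~
+~+~+~
++++~~
~+~~~~
++~~~~
~++++~
7) ~+~+~~
+~+~+~
++++~+
~+~~++
++~~~+
~++++~
8) ~+~+~~
+~+~+~
++++~+
~+~~~+
++~++~
~+++~~
9) ~+~~~~
+~~+~~
+++~~+
~+~~~+
++~++~
~+++~~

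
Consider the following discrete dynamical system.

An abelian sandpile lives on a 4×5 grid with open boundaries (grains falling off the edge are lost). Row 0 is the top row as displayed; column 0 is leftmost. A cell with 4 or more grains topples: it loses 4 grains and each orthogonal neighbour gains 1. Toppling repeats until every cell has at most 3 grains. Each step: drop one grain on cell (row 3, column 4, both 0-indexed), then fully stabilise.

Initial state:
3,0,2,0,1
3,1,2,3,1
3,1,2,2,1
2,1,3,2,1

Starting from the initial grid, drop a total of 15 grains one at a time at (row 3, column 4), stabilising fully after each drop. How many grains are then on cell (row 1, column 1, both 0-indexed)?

gen 0: 3,0,2,0,1
3,1,2,3,1
3,1,2,2,1
2,1,3,2,1
gen 1: 3,0,2,0,1
3,1,2,3,1
3,1,2,2,1
2,1,3,2,2
gen 2: 3,0,2,0,1
3,1,2,3,1
3,1,2,2,1
2,1,3,2,3
gen 3: 3,0,2,0,1
3,1,2,3,1
3,1,2,2,2
2,1,3,3,0
gen 4: 3,0,2,0,1
3,1,2,3,1
3,1,2,2,2
2,1,3,3,1
gen 5: 3,0,2,0,1
3,1,2,3,1
3,1,2,2,2
2,1,3,3,2
gen 6: 3,0,2,0,1
3,1,2,3,1
3,1,2,2,2
2,1,3,3,3
gen 7: 3,0,2,0,1
3,1,2,3,1
3,1,3,3,3
2,2,0,1,1
gen 8: 3,0,2,0,1
3,1,2,3,1
3,1,3,3,3
2,2,0,1,2
gen 9: 3,0,2,0,1
3,1,2,3,1
3,1,3,3,3
2,2,0,1,3
gen 10: 3,0,3,1,1
3,2,0,1,3
3,2,1,2,1
2,2,1,3,1
gen 11: 3,0,3,1,1
3,2,0,1,3
3,2,1,2,1
2,2,1,3,2
gen 12: 3,0,3,1,1
3,2,0,1,3
3,2,1,2,1
2,2,1,3,3
gen 13: 3,0,3,1,1
3,2,0,1,3
3,2,1,3,2
2,2,2,0,1
gen 14: 3,0,3,1,1
3,2,0,1,3
3,2,1,3,2
2,2,2,0,2
gen 15: 3,0,3,1,1
3,2,0,1,3
3,2,1,3,2
2,2,2,0,3

2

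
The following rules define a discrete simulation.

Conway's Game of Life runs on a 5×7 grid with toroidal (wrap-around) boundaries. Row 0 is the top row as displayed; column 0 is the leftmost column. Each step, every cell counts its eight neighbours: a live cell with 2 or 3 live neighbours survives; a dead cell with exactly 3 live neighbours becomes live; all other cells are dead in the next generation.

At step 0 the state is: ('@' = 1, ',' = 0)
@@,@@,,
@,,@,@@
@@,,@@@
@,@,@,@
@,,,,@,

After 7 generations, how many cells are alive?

4

gen 0: @@,@@,,
@,,@,@@
@@,,@@@
@,@,@,@
@,,,,@,
gen 1: ,@@@,,,
,,,@,,,
,,@,,,,
,,,@@,,
,,@,,@,
gen 2: ,@,@@,,
,@,@,,,
,,@,@,,
,,@@@,,
,@,,,,,
gen 3: @@,@@,,
,@,,,,,
,@,,@,,
,@@,@,,
,@,,,,,
gen 4: @@,,,,,
,@,@@,,
@@,@,,,
@@@@,,,
,,,,@,,
gen 5: @@@@@,,
,,,@@,,
,,,,,,,
@,,@@,,
,,,@,,,
gen 6: ,@,,,,,
,@,,@,,
,,,,,,,
,,,@@,,
@,,,,,,
gen 7: @@,,,,,
,,,,,,,
,,,@@,,
,,,,,,,
,,,,,,,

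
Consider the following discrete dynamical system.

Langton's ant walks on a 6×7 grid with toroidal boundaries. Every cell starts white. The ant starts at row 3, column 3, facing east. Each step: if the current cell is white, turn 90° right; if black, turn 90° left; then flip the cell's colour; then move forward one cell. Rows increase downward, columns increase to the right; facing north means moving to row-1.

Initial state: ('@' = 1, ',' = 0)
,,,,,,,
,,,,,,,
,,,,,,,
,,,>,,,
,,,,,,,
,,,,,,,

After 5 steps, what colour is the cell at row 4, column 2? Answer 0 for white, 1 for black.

gen 0: ,,,,,,,
,,,,,,,
,,,,,,,
,,,>,,,
,,,,,,,
,,,,,,,
gen 1: ,,,,,,,
,,,,,,,
,,,,,,,
,,,@,,,
,,,v,,,
,,,,,,,
gen 2: ,,,,,,,
,,,,,,,
,,,,,,,
,,,@,,,
,,<@,,,
,,,,,,,
gen 3: ,,,,,,,
,,,,,,,
,,,,,,,
,,^@,,,
,,@@,,,
,,,,,,,
gen 4: ,,,,,,,
,,,,,,,
,,,,,,,
,,@>,,,
,,@@,,,
,,,,,,,
gen 5: ,,,,,,,
,,,,,,,
,,,^,,,
,,@,,,,
,,@@,,,
,,,,,,,

1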